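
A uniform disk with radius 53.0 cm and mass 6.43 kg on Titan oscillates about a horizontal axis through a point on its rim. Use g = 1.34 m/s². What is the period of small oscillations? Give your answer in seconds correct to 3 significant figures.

4.84 s

I_cm = ½mr² = 0.9031 kg·m². The pivot is at distance d = 0.530 m from the centre of mass.
By the parallel-axis theorem, I = I_cm + md² = 0.9031 + 1.806 = 2.709 kg·m².
T = 2π√(I/(mgd)) = 2π√(2.709/(6.43 × 1.34 × 0.530)) = 4.84 s.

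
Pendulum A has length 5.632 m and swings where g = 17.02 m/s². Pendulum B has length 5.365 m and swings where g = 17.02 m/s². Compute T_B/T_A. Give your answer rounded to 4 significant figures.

T = 2π√(L/g), so T_B/T_A = √((L_B/g_B)/(L_A/g_A)) = √((5.365/17.02)/(5.632/17.02)) = 0.9760.

0.9760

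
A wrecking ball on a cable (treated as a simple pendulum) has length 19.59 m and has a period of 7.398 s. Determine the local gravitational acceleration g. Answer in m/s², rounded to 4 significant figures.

14.13 m/s²

From T = 2π√(L/g), g = 4π²L/T² = 4π² × 19.59/7.3980² = 14.13 m/s².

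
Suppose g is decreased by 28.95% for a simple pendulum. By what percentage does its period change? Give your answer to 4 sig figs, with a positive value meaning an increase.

18.64%

T ∝ 1/√g, so T'/T = 1/√(0.71050) = 1.1864.
Percentage change in T = (1.1864 − 1) × 100% = 18.64%.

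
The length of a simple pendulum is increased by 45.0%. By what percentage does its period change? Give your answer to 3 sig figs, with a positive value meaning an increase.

20.4%

T ∝ √L, so T'/T = √(1.450) = 1.204.
Percentage change in T = (1.204 − 1) × 100% = 20.4%.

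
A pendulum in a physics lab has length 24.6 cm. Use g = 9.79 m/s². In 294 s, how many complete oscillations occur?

295

T = 2π√(L/g) = 2π√(0.246/9.79) = 0.9960 s.
Number of complete oscillations = ⌊294/0.9960⌋ = ⌊295.2⌋ = 295.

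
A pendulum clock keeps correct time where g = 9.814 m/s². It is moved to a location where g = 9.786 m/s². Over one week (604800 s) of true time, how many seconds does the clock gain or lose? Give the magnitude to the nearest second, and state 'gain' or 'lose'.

lose 863 s

The clock's period scales as T ∝ 1/√g, so T'/T = √(9.814/9.786) = 1.00143.
In 604800 s of true time the clock registers 604800/1.00143 = 603936.6 s, so it loses 863 s.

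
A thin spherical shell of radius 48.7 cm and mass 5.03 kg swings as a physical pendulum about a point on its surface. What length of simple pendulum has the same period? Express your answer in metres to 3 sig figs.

The equivalent simple-pendulum length is L_eq = I/(md), where I is about the pivot and d = 0.4870 m.
I_cm = (2/3)mR² = 0.7953 kg·m², so I = I_cm + md² = 0.7953 + 1.193 = 1.988 kg·m².
L_eq = 1.988/(5.03 × 0.4870) = 0.812 m.

0.812 m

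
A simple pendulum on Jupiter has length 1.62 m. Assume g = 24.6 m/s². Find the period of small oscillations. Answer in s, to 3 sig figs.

T = 2π√(L/g) = 2π√(1.62/24.6) = 2π × 0.2566 = 1.61 s.

1.61 s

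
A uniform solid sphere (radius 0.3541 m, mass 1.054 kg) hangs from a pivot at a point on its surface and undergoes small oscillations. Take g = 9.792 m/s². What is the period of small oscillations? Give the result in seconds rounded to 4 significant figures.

I_cm = (2/5)mr² = 0.052863 kg·m². The pivot is at distance d = 0.3541 m from the centre of mass.
By the parallel-axis theorem, I = I_cm + md² = 0.052863 + 0.13216 = 0.18502 kg·m².
T = 2π√(I/(mgd)) = 2π√(0.18502/(1.054 × 9.792 × 0.3541)) = 1.414 s.

1.414 s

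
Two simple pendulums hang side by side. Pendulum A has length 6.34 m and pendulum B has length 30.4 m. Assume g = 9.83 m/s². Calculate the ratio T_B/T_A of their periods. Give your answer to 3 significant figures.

2.19

T ∝ √L, so T_B/T_A = √(L_B/L_A) = √(30.4/6.34) = 2.19.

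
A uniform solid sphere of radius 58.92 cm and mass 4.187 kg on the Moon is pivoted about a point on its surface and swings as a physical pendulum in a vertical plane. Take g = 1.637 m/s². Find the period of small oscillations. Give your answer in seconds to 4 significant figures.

4.460 s

I_cm = (2/5)mr² = 0.58142 kg·m². The pivot is at distance d = 0.5892 m from the centre of mass.
By the parallel-axis theorem, I = I_cm + md² = 0.58142 + 1.4535 = 2.0350 kg·m².
T = 2π√(I/(mgd)) = 2π√(2.0350/(4.187 × 1.637 × 0.5892)) = 4.460 s.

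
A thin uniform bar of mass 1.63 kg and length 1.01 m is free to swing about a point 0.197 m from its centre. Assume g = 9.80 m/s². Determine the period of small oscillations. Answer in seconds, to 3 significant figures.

For a physical pendulum T = 2π√(I/(mgd)), with d = 0.1970 m from pivot to centre of mass.
I_cm = mL²/12 = 1.63 × 1.01²/12 = 0.1386 kg·m²; I = I_cm + md² = 0.1386 + 1.63 × 0.1970² = 0.2018 kg·m².
T = 2π√(0.2018/(1.63 × 9.80 × 0.1970)) = 1.59 s.

1.59 s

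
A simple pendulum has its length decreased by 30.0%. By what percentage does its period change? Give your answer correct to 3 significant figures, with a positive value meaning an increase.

T ∝ √L, so T'/T = √(0.7000) = 0.8367.
Percentage change in T = (0.8367 − 1) × 100% = -16.3%.

-16.3%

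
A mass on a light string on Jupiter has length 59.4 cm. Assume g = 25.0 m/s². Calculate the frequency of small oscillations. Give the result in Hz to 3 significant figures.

1.03 Hz

T = 2π√(L/g) = 2π√(0.594/25.0) = 0.9685 s, so f = 1/T = 1.03 Hz.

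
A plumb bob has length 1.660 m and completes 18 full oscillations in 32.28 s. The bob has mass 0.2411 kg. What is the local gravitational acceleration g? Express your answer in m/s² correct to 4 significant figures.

20.38 m/s²

T = 32.28/18 = 1.7933 s.
From T = 2π√(L/g), g = 4π²L/T² = 4π² × 1.660/1.7933² = 20.38 m/s².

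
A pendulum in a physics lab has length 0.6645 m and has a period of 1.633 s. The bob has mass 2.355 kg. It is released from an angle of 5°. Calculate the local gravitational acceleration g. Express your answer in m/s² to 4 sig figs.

From T = 2π√(L/g), g = 4π²L/T² = 4π² × 0.6645/1.6330² = 9.837 m/s².

9.837 m/s²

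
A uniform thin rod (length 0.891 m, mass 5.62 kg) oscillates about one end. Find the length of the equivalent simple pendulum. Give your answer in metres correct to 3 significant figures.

0.594 m

The equivalent simple-pendulum length is L_eq = I/(md), where I is about the pivot and d = 0.4455 m.
I_cm = (1/12)mL² = 0.3718 kg·m², so I = I_cm + md² = 0.3718 + 1.115 = 1.487 kg·m².
L_eq = 1.487/(5.62 × 0.4455) = 0.594 m.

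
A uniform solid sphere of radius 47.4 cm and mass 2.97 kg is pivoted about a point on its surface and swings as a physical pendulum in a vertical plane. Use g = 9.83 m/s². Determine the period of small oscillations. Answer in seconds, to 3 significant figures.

I_cm = (2/5)mr² = 0.2669 kg·m². The pivot is at distance d = 0.474 m from the centre of mass.
By the parallel-axis theorem, I = I_cm + md² = 0.2669 + 0.6673 = 0.9342 kg·m².
T = 2π√(I/(mgd)) = 2π√(0.9342/(2.97 × 9.83 × 0.474)) = 1.63 s.

1.63 s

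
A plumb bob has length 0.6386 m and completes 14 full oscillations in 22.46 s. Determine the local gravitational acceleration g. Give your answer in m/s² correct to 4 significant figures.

T = 22.46/14 = 1.6043 s.
From T = 2π√(L/g), g = 4π²L/T² = 4π² × 0.6386/1.6043² = 9.795 m/s².

9.795 m/s²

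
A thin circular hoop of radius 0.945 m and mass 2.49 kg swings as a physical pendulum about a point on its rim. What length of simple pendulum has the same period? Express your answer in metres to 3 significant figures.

The equivalent simple-pendulum length is L_eq = I/(md), where I is about the pivot and d = 0.9450 m.
I_cm = mR² = 2.224 kg·m², so I = I_cm + md² = 2.224 + 2.224 = 4.447 kg·m².
L_eq = 4.447/(2.49 × 0.9450) = 1.89 m.

1.89 m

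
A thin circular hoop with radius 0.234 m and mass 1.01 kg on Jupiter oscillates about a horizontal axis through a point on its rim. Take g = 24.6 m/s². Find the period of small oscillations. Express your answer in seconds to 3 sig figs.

0.867 s

I_cm = mr² = 0.05530 kg·m². The pivot is at distance d = 0.234 m from the centre of mass.
By the parallel-axis theorem, I = I_cm + md² = 0.05530 + 0.05530 = 0.1106 kg·m².
T = 2π√(I/(mgd)) = 2π√(0.1106/(1.01 × 24.6 × 0.234)) = 0.867 s.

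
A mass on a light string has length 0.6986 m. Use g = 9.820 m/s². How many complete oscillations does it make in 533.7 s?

318

T = 2π√(L/g) = 2π√(0.6986/9.820) = 1.6759 s.
Number of complete oscillations = ⌊533.7/1.6759⌋ = ⌊318.46⌋ = 318.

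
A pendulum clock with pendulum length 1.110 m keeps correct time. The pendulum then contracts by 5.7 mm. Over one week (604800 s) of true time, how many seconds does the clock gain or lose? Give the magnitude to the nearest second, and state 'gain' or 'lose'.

T ∝ √L, so T'/T = √(1.10430/1.110) = 0.997429.
In 604800 s of true time the clock registers 604800/0.997429 = 606358.9 s, so it gains 1559 s.

gain 1559 s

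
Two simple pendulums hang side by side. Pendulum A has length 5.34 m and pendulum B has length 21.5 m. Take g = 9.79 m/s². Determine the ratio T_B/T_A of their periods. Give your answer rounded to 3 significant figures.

2.01

T ∝ √L, so T_B/T_A = √(L_B/L_A) = √(21.5/5.34) = 2.01.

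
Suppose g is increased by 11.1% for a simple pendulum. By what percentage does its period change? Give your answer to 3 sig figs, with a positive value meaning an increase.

-5.13%

T ∝ 1/√g, so T'/T = 1/√(1.111) = 0.9487.
Percentage change in T = (0.9487 − 1) × 100% = -5.13%.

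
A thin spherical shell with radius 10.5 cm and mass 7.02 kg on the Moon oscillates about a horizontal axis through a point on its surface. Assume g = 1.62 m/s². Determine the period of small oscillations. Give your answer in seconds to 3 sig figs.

I_cm = (2/3)mr² = 0.05160 kg·m². The pivot is at distance d = 0.105 m from the centre of mass.
By the parallel-axis theorem, I = I_cm + md² = 0.05160 + 0.07740 = 0.1290 kg·m².
T = 2π√(I/(mgd)) = 2π√(0.1290/(7.02 × 1.62 × 0.105)) = 2.07 s.

2.07 s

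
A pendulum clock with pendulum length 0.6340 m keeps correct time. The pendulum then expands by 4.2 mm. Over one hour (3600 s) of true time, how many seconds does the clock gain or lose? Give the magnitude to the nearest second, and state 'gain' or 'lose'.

lose 12 s

T ∝ √L, so T'/T = √(0.63820/0.6340) = 1.00331.
In 3600 s of true time the clock registers 3600/1.00331 = 3588.1 s, so it loses 12 s.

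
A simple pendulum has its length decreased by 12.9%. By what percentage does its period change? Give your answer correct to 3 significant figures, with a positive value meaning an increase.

T ∝ √L, so T'/T = √(0.8710) = 0.9333.
Percentage change in T = (0.9333 − 1) × 100% = -6.67%.

-6.67%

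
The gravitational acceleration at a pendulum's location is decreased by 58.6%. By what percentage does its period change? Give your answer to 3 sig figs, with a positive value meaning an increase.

T ∝ 1/√g, so T'/T = 1/√(0.4140) = 1.554.
Percentage change in T = (1.554 − 1) × 100% = 55.4%.

55.4%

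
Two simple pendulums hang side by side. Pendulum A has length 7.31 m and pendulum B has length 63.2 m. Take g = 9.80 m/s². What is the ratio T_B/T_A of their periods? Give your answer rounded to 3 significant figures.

2.94

T ∝ √L, so T_B/T_A = √(L_B/L_A) = √(63.2/7.31) = 2.94.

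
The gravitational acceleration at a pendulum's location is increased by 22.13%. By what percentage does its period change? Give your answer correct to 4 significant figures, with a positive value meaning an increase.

-9.512%

T ∝ 1/√g, so T'/T = 1/√(1.2213) = 0.90488.
Percentage change in T = (0.90488 − 1) × 100% = -9.512%.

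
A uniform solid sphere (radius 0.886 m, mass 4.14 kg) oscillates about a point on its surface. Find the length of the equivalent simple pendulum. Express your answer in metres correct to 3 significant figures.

1.24 m

The equivalent simple-pendulum length is L_eq = I/(md), where I is about the pivot and d = 0.8860 m.
I_cm = (2/5)mR² = 1.300 kg·m², so I = I_cm + md² = 1.300 + 3.250 = 4.550 kg·m².
L_eq = 4.550/(4.14 × 0.8860) = 1.24 m.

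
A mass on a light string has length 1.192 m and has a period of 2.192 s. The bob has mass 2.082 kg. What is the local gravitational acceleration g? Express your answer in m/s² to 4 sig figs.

From T = 2π√(L/g), g = 4π²L/T² = 4π² × 1.192/2.1920² = 9.794 m/s².

9.794 m/s²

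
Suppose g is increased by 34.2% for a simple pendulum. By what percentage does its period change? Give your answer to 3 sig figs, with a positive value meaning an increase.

T ∝ 1/√g, so T'/T = 1/√(1.342) = 0.8632.
Percentage change in T = (0.8632 − 1) × 100% = -13.7%.

-13.7%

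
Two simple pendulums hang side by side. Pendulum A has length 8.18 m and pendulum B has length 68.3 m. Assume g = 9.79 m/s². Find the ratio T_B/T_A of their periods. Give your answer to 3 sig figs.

T ∝ √L, so T_B/T_A = √(L_B/L_A) = √(68.3/8.18) = 2.89.

2.89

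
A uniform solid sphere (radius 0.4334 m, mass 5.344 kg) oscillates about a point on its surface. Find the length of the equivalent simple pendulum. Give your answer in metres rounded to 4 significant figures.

0.6068 m

The equivalent simple-pendulum length is L_eq = I/(md), where I is about the pivot and d = 0.43340 m.
I_cm = (2/5)mR² = 0.40152 kg·m², so I = I_cm + md² = 0.40152 + 1.0038 = 1.4053 kg·m².
L_eq = 1.4053/(5.344 × 0.43340) = 0.6068 m.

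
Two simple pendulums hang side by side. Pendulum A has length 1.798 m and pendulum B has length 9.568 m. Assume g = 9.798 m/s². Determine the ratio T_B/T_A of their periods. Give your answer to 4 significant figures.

2.307

T ∝ √L, so T_B/T_A = √(L_B/L_A) = √(9.568/1.798) = 2.307.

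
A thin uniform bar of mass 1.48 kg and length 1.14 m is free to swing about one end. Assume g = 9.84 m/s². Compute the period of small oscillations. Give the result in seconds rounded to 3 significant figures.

1.75 s

For a physical pendulum T = 2π√(I/(mgd)), with d = 0.5700 m from pivot to centre of mass.
I_cm = mL²/12 = 1.48 × 1.14²/12 = 0.1603 kg·m²; I = I_cm + md² = 0.1603 + 1.48 × 0.5700² = 0.6411 kg·m².
T = 2π√(0.6411/(1.48 × 9.84 × 0.5700)) = 1.75 s.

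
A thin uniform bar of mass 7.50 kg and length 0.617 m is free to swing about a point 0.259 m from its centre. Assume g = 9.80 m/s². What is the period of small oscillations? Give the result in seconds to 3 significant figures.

For a physical pendulum T = 2π√(I/(mgd)), with d = 0.2590 m from pivot to centre of mass.
I_cm = mL²/12 = 7.50 × 0.617²/12 = 0.2379 kg·m²; I = I_cm + md² = 0.2379 + 7.50 × 0.2590² = 0.7410 kg·m².
T = 2π√(0.7410/(7.50 × 9.80 × 0.2590)) = 1.24 s.

1.24 s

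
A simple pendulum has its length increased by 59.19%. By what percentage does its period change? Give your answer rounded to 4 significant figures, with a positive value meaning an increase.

26.17%

T ∝ √L, so T'/T = √(1.5919) = 1.2617.
Percentage change in T = (1.2617 − 1) × 100% = 26.17%.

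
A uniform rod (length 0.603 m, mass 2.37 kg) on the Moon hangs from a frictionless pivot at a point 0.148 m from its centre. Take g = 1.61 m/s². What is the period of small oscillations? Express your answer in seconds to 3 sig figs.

2.94 s

For a physical pendulum T = 2π√(I/(mgd)), with d = 0.1480 m from pivot to centre of mass.
I_cm = mL²/12 = 2.37 × 0.603²/12 = 0.07181 kg·m²; I = I_cm + md² = 0.07181 + 2.37 × 0.1480² = 0.1237 kg·m².
T = 2π√(0.1237/(2.37 × 1.61 × 0.1480)) = 2.94 s.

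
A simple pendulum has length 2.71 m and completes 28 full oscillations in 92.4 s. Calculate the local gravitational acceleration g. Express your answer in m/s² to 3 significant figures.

T = 92.4/28 = 3.300 s.
From T = 2π√(L/g), g = 4π²L/T² = 4π² × 2.71/3.300² = 9.82 m/s².

9.82 m/s²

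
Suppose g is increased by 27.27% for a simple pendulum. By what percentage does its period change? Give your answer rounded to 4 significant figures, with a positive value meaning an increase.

-11.36%

T ∝ 1/√g, so T'/T = 1/√(1.2727) = 0.88641.
Percentage change in T = (0.88641 − 1) × 100% = -11.36%.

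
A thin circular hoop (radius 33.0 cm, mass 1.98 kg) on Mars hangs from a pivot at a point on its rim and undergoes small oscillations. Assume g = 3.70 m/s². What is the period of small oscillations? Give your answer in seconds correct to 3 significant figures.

I_cm = mr² = 0.2156 kg·m². The pivot is at distance d = 0.330 m from the centre of mass.
By the parallel-axis theorem, I = I_cm + md² = 0.2156 + 0.2156 = 0.4312 kg·m².
T = 2π√(I/(mgd)) = 2π√(0.4312/(1.98 × 3.70 × 0.330)) = 2.65 s.

2.65 s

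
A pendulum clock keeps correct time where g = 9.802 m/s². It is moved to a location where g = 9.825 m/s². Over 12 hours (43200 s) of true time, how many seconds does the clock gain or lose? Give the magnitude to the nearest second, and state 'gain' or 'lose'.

gain 51 s

The clock's period scales as T ∝ 1/√g, so T'/T = √(9.802/9.825) = 0.998829.
In 43200 s of true time the clock registers 43200/0.998829 = 43250.7 s, so it gains 51 s.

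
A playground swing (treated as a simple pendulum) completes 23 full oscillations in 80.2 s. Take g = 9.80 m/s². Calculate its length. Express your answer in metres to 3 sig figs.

T = 80.2/23 = 3.487 s.
From T = 2π√(L/g), L = gT²/(4π²) = 9.80 × 3.487²/(4π²) = 3.02 m.

3.02 m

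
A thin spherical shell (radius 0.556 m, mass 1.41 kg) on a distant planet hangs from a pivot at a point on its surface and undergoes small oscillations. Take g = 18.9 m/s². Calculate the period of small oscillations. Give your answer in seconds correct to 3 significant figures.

I_cm = (2/3)mr² = 0.2906 kg·m². The pivot is at distance d = 0.556 m from the centre of mass.
By the parallel-axis theorem, I = I_cm + md² = 0.2906 + 0.4359 = 0.7265 kg·m².
T = 2π√(I/(mgd)) = 2π√(0.7265/(1.41 × 18.9 × 0.556)) = 1.39 s.

1.39 s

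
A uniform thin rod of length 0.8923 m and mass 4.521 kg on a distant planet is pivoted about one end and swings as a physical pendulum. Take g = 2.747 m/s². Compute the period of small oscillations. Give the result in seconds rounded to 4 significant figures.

2.924 s

For a physical pendulum T = 2π√(I/(mgd)), with d = 0.44615 m from pivot to centre of mass.
I_cm = mL²/12 = 4.521 × 0.8923²/12 = 0.29997 kg·m²; I = I_cm + md² = 0.29997 + 4.521 × 0.44615² = 1.1999 kg·m².
T = 2π√(1.1999/(4.521 × 2.747 × 0.44615)) = 2.924 s.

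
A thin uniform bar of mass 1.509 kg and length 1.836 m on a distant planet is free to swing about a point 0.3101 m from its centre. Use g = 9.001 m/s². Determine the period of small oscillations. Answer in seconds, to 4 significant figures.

2.309 s

For a physical pendulum T = 2π√(I/(mgd)), with d = 0.31010 m from pivot to centre of mass.
I_cm = mL²/12 = 1.509 × 1.836²/12 = 0.42389 kg·m²; I = I_cm + md² = 0.42389 + 1.509 × 0.31010² = 0.56900 kg·m².
T = 2π√(0.56900/(1.509 × 9.001 × 0.31010)) = 2.309 s.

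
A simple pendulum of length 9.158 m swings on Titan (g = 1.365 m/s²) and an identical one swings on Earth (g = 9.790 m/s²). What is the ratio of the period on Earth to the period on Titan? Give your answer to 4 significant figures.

0.3734

T ∝ 1/√g, so T₂/T₁ = √(g₁/g₂) = √(1.365/9.790) = 0.3734.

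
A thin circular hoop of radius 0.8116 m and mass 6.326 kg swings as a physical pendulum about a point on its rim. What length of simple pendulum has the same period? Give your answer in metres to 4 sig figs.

The equivalent simple-pendulum length is L_eq = I/(md), where I is about the pivot and d = 0.81160 m.
I_cm = mR² = 4.1669 kg·m², so I = I_cm + md² = 4.1669 + 4.1669 = 8.3338 kg·m².
L_eq = 8.3338/(6.326 × 0.81160) = 1.623 m.

1.623 m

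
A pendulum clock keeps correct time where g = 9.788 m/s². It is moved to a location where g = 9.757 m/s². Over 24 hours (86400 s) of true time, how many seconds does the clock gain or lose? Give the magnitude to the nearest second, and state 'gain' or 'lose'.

lose 137 s

The clock's period scales as T ∝ 1/√g, so T'/T = √(9.788/9.757) = 1.00159.
In 86400 s of true time the clock registers 86400/1.00159 = 86263.1 s, so it loses 137 s.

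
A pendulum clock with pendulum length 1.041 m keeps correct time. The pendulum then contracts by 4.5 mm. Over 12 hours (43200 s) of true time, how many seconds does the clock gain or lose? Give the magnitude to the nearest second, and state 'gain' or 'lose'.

T ∝ √L, so T'/T = √(1.03650/1.041) = 0.997836.
In 43200 s of true time the clock registers 43200/0.997836 = 43293.7 s, so it gains 94 s.

gain 94 s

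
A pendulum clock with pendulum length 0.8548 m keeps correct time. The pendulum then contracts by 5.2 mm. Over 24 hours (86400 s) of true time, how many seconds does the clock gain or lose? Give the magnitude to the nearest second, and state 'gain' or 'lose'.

T ∝ √L, so T'/T = √(0.84960/0.8548) = 0.996954.
In 86400 s of true time the clock registers 86400/0.996954 = 86664.0 s, so it gains 264 s.

gain 264 s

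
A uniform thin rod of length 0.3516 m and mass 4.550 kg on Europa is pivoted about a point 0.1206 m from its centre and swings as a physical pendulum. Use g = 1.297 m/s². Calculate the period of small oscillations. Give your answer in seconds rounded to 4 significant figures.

2.504 s

For a physical pendulum T = 2π√(I/(mgd)), with d = 0.12060 m from pivot to centre of mass.
I_cm = mL²/12 = 4.550 × 0.3516²/12 = 0.046874 kg·m²; I = I_cm + md² = 0.046874 + 4.550 × 0.12060² = 0.11305 kg·m².
T = 2π√(0.11305/(4.550 × 1.297 × 0.12060)) = 2.504 s.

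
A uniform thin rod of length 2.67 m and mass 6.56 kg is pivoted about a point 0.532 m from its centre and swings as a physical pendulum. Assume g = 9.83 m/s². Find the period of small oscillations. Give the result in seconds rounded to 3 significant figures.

2.57 s

For a physical pendulum T = 2π√(I/(mgd)), with d = 0.5320 m from pivot to centre of mass.
I_cm = mL²/12 = 6.56 × 2.67²/12 = 3.897 kg·m²; I = I_cm + md² = 3.897 + 6.56 × 0.5320² = 5.754 kg·m².
T = 2π√(5.754/(6.56 × 9.83 × 0.5320)) = 2.57 s.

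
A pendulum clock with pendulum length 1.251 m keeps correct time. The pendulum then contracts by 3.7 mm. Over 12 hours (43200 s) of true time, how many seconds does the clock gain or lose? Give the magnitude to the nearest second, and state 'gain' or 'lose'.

gain 64 s

T ∝ √L, so T'/T = √(1.24730/1.251) = 0.998520.
In 43200 s of true time the clock registers 43200/0.998520 = 43264.0 s, so it gains 64 s.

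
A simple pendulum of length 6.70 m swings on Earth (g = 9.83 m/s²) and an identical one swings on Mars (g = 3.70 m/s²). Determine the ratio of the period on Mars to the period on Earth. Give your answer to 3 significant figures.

T ∝ 1/√g, so T₂/T₁ = √(g₁/g₂) = √(9.83/3.70) = 1.63.

1.63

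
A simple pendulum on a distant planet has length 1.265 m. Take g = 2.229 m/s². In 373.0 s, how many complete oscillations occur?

T = 2π√(L/g) = 2π√(1.265/2.229) = 4.7334 s.
Number of complete oscillations = ⌊373.0/4.7334⌋ = ⌊78.802⌋ = 78.

78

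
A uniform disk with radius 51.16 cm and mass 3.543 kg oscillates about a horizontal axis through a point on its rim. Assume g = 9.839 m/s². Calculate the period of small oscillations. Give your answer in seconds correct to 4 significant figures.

I_cm = ½mr² = 0.46366 kg·m². The pivot is at distance d = 0.5116 m from the centre of mass.
By the parallel-axis theorem, I = I_cm + md² = 0.46366 + 0.92733 = 1.3910 kg·m².
T = 2π√(I/(mgd)) = 2π√(1.3910/(3.543 × 9.839 × 0.5116)) = 1.755 s.

1.755 s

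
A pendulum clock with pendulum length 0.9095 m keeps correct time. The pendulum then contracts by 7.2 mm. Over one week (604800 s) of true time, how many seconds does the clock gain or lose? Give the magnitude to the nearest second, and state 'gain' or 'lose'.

gain 2408 s

T ∝ √L, so T'/T = √(0.90230/0.9095) = 0.996034.
In 604800 s of true time the clock registers 604800/0.996034 = 607208.2 s, so it gains 2408 s.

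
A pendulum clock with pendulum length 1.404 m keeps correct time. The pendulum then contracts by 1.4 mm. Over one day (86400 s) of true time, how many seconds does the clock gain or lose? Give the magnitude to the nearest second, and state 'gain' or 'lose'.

T ∝ √L, so T'/T = √(1.40260/1.404) = 0.999501.
In 86400 s of true time the clock registers 86400/0.999501 = 86443.1 s, so it gains 43 s.

gain 43 s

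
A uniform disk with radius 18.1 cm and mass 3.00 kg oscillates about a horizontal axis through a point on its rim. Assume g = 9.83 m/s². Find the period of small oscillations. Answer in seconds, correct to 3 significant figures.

1.04 s

I_cm = ½mr² = 0.04914 kg·m². The pivot is at distance d = 0.181 m from the centre of mass.
By the parallel-axis theorem, I = I_cm + md² = 0.04914 + 0.09828 = 0.1474 kg·m².
T = 2π√(I/(mgd)) = 2π√(0.1474/(3.00 × 9.83 × 0.181)) = 1.04 s.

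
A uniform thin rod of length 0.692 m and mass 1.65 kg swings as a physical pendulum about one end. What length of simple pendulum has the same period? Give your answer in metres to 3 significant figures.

The equivalent simple-pendulum length is L_eq = I/(md), where I is about the pivot and d = 0.3460 m.
I_cm = (1/12)mL² = 0.06584 kg·m², so I = I_cm + md² = 0.06584 + 0.1975 = 0.2634 kg·m².
L_eq = 0.2634/(1.65 × 0.3460) = 0.461 m.

0.461 m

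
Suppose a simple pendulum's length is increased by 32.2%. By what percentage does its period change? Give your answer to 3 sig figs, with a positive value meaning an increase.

T ∝ √L, so T'/T = √(1.322) = 1.150.
Percentage change in T = (1.150 − 1) × 100% = 15.0%.

15.0%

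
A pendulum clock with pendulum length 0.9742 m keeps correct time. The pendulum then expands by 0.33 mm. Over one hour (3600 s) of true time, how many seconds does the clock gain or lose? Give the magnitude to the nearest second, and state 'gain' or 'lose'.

lose 1 s

T ∝ √L, so T'/T = √(0.97453/0.9742) = 1.00017.
In 3600 s of true time the clock registers 3600/1.00017 = 3599.4 s, so it loses 1 s.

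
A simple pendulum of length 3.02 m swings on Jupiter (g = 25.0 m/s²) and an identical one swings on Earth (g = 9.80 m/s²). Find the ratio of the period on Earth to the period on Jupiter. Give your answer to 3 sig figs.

T ∝ 1/√g, so T₂/T₁ = √(g₁/g₂) = √(25.0/9.80) = 1.60.

1.60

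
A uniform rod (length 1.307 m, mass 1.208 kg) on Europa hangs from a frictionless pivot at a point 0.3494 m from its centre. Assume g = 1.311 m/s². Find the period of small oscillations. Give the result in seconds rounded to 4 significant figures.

For a physical pendulum T = 2π√(I/(mgd)), with d = 0.34940 m from pivot to centre of mass.
I_cm = mL²/12 = 1.208 × 1.307²/12 = 0.17196 kg·m²; I = I_cm + md² = 0.17196 + 1.208 × 0.34940² = 0.31944 kg·m².
T = 2π√(0.31944/(1.208 × 1.311 × 0.34940)) = 4.774 s.

4.774 s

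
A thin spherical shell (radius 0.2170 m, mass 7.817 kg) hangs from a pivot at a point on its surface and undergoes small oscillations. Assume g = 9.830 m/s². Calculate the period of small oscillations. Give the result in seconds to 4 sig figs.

1.205 s

I_cm = (2/3)mr² = 0.24540 kg·m². The pivot is at distance d = 0.2170 m from the centre of mass.
By the parallel-axis theorem, I = I_cm + md² = 0.24540 + 0.36809 = 0.61349 kg·m².
T = 2π√(I/(mgd)) = 2π√(0.61349/(7.817 × 9.830 × 0.2170)) = 1.205 s.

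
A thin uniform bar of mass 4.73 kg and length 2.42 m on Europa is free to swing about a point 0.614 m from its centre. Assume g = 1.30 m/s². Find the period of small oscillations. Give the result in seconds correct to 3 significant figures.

For a physical pendulum T = 2π√(I/(mgd)), with d = 0.6140 m from pivot to centre of mass.
I_cm = mL²/12 = 4.73 × 2.42²/12 = 2.308 kg·m²; I = I_cm + md² = 2.308 + 4.73 × 0.6140² = 4.092 kg·m².
T = 2π√(4.092/(4.73 × 1.30 × 0.6140)) = 6.54 s.

6.54 s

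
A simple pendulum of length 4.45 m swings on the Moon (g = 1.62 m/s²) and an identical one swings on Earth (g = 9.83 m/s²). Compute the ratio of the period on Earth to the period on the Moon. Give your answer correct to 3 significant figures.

T ∝ 1/√g, so T₂/T₁ = √(g₁/g₂) = √(1.62/9.83) = 0.406.

0.406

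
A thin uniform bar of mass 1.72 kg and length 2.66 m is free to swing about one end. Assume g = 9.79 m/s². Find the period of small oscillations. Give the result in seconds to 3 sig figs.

2.67 s

For a physical pendulum T = 2π√(I/(mgd)), with d = 1.330 m from pivot to centre of mass.
I_cm = mL²/12 = 1.72 × 2.66²/12 = 1.014 kg·m²; I = I_cm + md² = 1.014 + 1.72 × 1.330² = 4.057 kg·m².
T = 2π√(4.057/(1.72 × 9.79 × 1.330)) = 2.67 s.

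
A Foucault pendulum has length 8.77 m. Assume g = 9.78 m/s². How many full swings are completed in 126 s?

21

T = 2π√(L/g) = 2π√(8.77/9.78) = 5.950 s.
Number of complete oscillations = ⌊126/5.950⌋ = ⌊21.18⌋ = 21.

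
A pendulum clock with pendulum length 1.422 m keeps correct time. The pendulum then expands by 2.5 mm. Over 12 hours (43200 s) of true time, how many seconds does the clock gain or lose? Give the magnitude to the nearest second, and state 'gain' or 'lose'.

lose 38 s

T ∝ √L, so T'/T = √(1.42450/1.422) = 1.00088.
In 43200 s of true time the clock registers 43200/1.00088 = 43162.1 s, so it loses 38 s.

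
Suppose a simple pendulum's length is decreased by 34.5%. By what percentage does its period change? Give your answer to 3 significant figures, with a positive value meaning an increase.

-19.1%

T ∝ √L, so T'/T = √(0.6550) = 0.8093.
Percentage change in T = (0.8093 − 1) × 100% = -19.1%.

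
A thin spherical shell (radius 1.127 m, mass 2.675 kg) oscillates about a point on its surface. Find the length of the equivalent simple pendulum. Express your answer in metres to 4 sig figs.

1.878 m

The equivalent simple-pendulum length is L_eq = I/(md), where I is about the pivot and d = 1.1270 m.
I_cm = (2/3)mR² = 2.2651 kg·m², so I = I_cm + md² = 2.2651 + 3.3976 = 5.6627 kg·m².
L_eq = 5.6627/(2.675 × 1.1270) = 1.878 m.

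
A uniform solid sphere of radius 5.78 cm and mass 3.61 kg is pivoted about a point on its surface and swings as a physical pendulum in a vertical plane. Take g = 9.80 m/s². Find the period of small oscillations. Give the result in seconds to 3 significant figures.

0.571 s

I_cm = (2/5)mr² = 0.004824 kg·m². The pivot is at distance d = 0.0578 m from the centre of mass.
By the parallel-axis theorem, I = I_cm + md² = 0.004824 + 0.01206 = 0.01688 kg·m².
T = 2π√(I/(mgd)) = 2π√(0.01688/(3.61 × 9.80 × 0.0578)) = 0.571 s.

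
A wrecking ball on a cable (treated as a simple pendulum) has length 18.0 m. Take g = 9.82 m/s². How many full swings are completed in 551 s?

T = 2π√(L/g) = 2π√(18.0/9.82) = 8.507 s.
Number of complete oscillations = ⌊551/8.507⌋ = ⌊64.77⌋ = 64.

64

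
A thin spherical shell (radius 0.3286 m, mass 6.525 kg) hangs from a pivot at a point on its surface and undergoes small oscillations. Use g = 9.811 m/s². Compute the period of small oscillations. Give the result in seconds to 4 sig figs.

1.485 s

I_cm = (2/3)mr² = 0.46970 kg·m². The pivot is at distance d = 0.3286 m from the centre of mass.
By the parallel-axis theorem, I = I_cm + md² = 0.46970 + 0.70456 = 1.1743 kg·m².
T = 2π√(I/(mgd)) = 2π√(1.1743/(6.525 × 9.811 × 0.3286)) = 1.485 s.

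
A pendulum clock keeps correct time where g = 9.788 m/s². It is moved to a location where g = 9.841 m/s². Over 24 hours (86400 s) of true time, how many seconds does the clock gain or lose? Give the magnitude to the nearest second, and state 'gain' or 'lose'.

gain 234 s

The clock's period scales as T ∝ 1/√g, so T'/T = √(9.788/9.841) = 0.997304.
In 86400 s of true time the clock registers 86400/0.997304 = 86633.6 s, so it gains 234 s.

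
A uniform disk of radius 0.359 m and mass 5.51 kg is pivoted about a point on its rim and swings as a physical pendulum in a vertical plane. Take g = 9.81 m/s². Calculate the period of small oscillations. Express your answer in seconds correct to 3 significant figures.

I_cm = ½mr² = 0.3551 kg·m². The pivot is at distance d = 0.359 m from the centre of mass.
By the parallel-axis theorem, I = I_cm + md² = 0.3551 + 0.7101 = 1.065 kg·m².
T = 2π√(I/(mgd)) = 2π√(1.065/(5.51 × 9.81 × 0.359)) = 1.47 s.

1.47 s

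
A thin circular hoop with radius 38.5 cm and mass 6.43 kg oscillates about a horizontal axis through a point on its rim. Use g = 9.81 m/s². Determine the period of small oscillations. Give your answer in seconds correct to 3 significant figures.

I_cm = mr² = 0.9531 kg·m². The pivot is at distance d = 0.385 m from the centre of mass.
By the parallel-axis theorem, I = I_cm + md² = 0.9531 + 0.9531 = 1.906 kg·m².
T = 2π√(I/(mgd)) = 2π√(1.906/(6.43 × 9.81 × 0.385)) = 1.76 s.

1.76 s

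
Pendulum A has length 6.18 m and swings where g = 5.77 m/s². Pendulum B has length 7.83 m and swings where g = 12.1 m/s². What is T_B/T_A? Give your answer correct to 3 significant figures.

0.777

T = 2π√(L/g), so T_B/T_A = √((L_B/g_B)/(L_A/g_A)) = √((7.83/12.1)/(6.18/5.77)) = 0.777.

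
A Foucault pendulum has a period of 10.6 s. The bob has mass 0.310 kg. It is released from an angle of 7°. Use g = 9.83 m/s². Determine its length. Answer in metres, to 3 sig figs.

From T = 2π√(L/g), L = gT²/(4π²) = 9.83 × 10.60²/(4π²) = 28.0 m.

28.0 m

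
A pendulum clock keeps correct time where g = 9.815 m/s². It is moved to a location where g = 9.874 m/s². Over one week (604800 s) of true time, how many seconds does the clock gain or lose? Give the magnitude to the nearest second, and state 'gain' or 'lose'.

gain 1815 s

The clock's period scales as T ∝ 1/√g, so T'/T = √(9.815/9.874) = 0.997008.
In 604800 s of true time the clock registers 604800/0.997008 = 606615.1 s, so it gains 1815 s.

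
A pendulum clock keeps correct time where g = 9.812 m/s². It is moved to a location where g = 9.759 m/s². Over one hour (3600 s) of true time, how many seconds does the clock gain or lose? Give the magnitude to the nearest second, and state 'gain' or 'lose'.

lose 10 s

The clock's period scales as T ∝ 1/√g, so T'/T = √(9.812/9.759) = 1.00271.
In 3600 s of true time the clock registers 3600/1.00271 = 3590.3 s, so it loses 10 s.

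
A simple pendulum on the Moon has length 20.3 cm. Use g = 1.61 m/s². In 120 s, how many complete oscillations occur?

T = 2π√(L/g) = 2π√(0.203/1.61) = 2.231 s.
Number of complete oscillations = ⌊120/2.231⌋ = ⌊53.79⌋ = 53.

53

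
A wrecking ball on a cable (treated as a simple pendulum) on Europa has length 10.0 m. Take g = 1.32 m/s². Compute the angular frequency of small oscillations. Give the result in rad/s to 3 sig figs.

0.363 rad/s

ω = √(g/L) = √(1.32/10.0) = 0.363 rad/s.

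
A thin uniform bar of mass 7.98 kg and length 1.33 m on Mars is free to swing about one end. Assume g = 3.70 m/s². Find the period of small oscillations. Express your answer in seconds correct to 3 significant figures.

3.08 s

For a physical pendulum T = 2π√(I/(mgd)), with d = 0.6650 m from pivot to centre of mass.
I_cm = mL²/12 = 7.98 × 1.33²/12 = 1.176 kg·m²; I = I_cm + md² = 1.176 + 7.98 × 0.6650² = 4.705 kg·m².
T = 2π√(4.705/(7.98 × 3.70 × 0.6650)) = 3.08 s.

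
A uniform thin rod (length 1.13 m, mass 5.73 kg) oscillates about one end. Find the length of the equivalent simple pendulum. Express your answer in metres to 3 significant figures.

0.753 m

The equivalent simple-pendulum length is L_eq = I/(md), where I is about the pivot and d = 0.5650 m.
I_cm = (1/12)mL² = 0.6097 kg·m², so I = I_cm + md² = 0.6097 + 1.829 = 2.439 kg·m².
L_eq = 2.439/(5.73 × 0.5650) = 0.753 m.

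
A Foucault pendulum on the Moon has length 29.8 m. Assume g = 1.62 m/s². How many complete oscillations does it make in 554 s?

20

T = 2π√(L/g) = 2π√(29.8/1.62) = 26.95 s.
Number of complete oscillations = ⌊554/26.95⌋ = ⌊20.56⌋ = 20.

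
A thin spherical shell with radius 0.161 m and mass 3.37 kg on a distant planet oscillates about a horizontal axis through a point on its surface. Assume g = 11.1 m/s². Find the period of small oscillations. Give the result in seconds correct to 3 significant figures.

I_cm = (2/3)mr² = 0.05824 kg·m². The pivot is at distance d = 0.161 m from the centre of mass.
By the parallel-axis theorem, I = I_cm + md² = 0.05824 + 0.08735 = 0.1456 kg·m².
T = 2π√(I/(mgd)) = 2π√(0.1456/(3.37 × 11.1 × 0.161)) = 0.977 s.

0.977 s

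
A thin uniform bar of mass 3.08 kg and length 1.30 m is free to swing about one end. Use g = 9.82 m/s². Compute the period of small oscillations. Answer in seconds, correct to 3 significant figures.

1.87 s

For a physical pendulum T = 2π√(I/(mgd)), with d = 0.6500 m from pivot to centre of mass.
I_cm = mL²/12 = 3.08 × 1.30²/12 = 0.4338 kg·m²; I = I_cm + md² = 0.4338 + 3.08 × 0.6500² = 1.735 kg·m².
T = 2π√(1.735/(3.08 × 9.82 × 0.6500)) = 1.87 s.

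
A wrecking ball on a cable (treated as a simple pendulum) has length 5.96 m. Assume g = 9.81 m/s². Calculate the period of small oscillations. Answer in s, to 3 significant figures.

4.90 s

T = 2π√(L/g) = 2π√(5.96/9.81) = 2π × 0.7795 = 4.90 s.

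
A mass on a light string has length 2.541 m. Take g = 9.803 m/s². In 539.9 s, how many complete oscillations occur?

T = 2π√(L/g) = 2π√(2.541/9.803) = 3.1989 s.
Number of complete oscillations = ⌊539.9/3.1989⌋ = ⌊168.78⌋ = 168.

168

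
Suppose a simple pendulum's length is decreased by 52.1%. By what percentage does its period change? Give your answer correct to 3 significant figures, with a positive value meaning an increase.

-30.8%

T ∝ √L, so T'/T = √(0.4790) = 0.6921.
Percentage change in T = (0.6921 − 1) × 100% = -30.8%.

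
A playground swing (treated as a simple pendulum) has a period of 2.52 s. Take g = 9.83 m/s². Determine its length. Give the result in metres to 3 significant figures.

1.58 m

From T = 2π√(L/g), L = gT²/(4π²) = 9.83 × 2.520²/(4π²) = 1.58 m.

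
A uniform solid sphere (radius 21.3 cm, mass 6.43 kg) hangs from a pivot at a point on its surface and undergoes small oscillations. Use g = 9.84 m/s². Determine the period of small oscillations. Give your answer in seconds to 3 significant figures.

I_cm = (2/5)mr² = 0.1167 kg·m². The pivot is at distance d = 0.213 m from the centre of mass.
By the parallel-axis theorem, I = I_cm + md² = 0.1167 + 0.2917 = 0.4084 kg·m².
T = 2π√(I/(mgd)) = 2π√(0.4084/(6.43 × 9.84 × 0.213)) = 1.09 s.

1.09 s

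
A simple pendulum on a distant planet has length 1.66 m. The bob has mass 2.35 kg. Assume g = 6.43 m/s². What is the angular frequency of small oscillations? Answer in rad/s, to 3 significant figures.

ω = √(g/L) = √(6.43/1.66) = 1.97 rad/s.

1.97 rad/s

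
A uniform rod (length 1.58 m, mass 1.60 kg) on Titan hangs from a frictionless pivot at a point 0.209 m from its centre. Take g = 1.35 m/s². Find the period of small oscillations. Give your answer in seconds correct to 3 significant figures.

5.93 s

For a physical pendulum T = 2π√(I/(mgd)), with d = 0.2090 m from pivot to centre of mass.
I_cm = mL²/12 = 1.60 × 1.58²/12 = 0.3329 kg·m²; I = I_cm + md² = 0.3329 + 1.60 × 0.2090² = 0.4027 kg·m².
T = 2π√(0.4027/(1.60 × 1.35 × 0.2090)) = 5.93 s.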